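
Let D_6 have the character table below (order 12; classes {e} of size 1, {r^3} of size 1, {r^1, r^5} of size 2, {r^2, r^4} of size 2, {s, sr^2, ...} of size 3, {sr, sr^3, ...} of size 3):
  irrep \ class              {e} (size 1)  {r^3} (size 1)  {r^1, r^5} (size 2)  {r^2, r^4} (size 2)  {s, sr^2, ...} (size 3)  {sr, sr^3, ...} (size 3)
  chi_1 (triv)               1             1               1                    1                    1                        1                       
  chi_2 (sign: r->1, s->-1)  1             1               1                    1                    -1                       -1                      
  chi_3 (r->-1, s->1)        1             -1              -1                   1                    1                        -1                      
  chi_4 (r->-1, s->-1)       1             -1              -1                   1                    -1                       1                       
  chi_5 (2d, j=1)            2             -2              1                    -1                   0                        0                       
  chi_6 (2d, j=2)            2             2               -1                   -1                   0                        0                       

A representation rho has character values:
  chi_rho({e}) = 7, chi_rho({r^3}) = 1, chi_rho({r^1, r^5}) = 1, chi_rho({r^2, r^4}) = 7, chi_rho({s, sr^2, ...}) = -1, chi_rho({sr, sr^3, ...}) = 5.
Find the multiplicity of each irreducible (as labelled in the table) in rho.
Multiplicities: chi_1: 3, chi_2: 1, chi_3: 0, chi_4: 3, chi_5: 0, chi_6: 0.

Working: Use <chi_rho, chi> = (1/|G|) sum_C |C| * chi_rho(C) * conj(chi(C)) with |G| = 12 for each irreducible chi in the table:
  <chi_rho, chi_1> = (1/12)[1*(7)*conj(1) + 1*(1)*conj(1) + 2*(1)*conj(1) + 2*(7)*conj(1) + 3*(-1)*conj(1) + 3*(5)*conj(1)]
      = (1/12)[(7) + (1) + (2) + (14) + (-3) + (15)] = 36/12 = 3
  <chi_rho, chi_2> = (1/12)[1*(7)*conj(1) + 1*(1)*conj(1) + 2*(1)*conj(1) + 2*(7)*conj(1) + 3*(-1)*conj(-1) + 3*(5)*conj(-1)]
      = (1/12)[(7) + (1) + (2) + (14) + (3) + (-15)] = 12/12 = 1
  <chi_rho, chi_3> = (1/12)[1*(7)*conj(1) + 1*(1)*conj(-1) + 2*(1)*conj(-1) + 2*(7)*conj(1) + 3*(-1)*conj(1) + 3*(5)*conj(-1)]
      = (1/12)[(7) + (-1) + (-2) + (14) + (-3) + (-15)] = 0/12 = 0
  <chi_rho, chi_4> = (1/12)[1*(7)*conj(1) + 1*(1)*conj(-1) + 2*(1)*conj(-1) + 2*(7)*conj(1) + 3*(-1)*conj(-1) + 3*(5)*conj(1)]
      = (1/12)[(7) + (-1) + (-2) + (14) + (3) + (15)] = 36/12 = 3
  <chi_rho, chi_5> = (1/12)[1*(7)*conj(2) + 1*(1)*conj(-2) + 2*(1)*conj(1) + 2*(7)*conj(-1) + 3*(-1)*conj(0) + 3*(5)*conj(0)]
      = (1/12)[(14) + (-2) + (2) + (-14) + (0) + (0)] = 0/12 = 0
  <chi_rho, chi_6> = (1/12)[1*(7)*conj(2) + 1*(1)*conj(2) + 2*(1)*conj(-1) + 2*(7)*conj(-1) + 3*(-1)*conj(0) + 3*(5)*conj(0)]
      = (1/12)[(14) + (2) + (-2) + (-14) + (0) + (0)] = 0/12 = 0
Dimension check: dim(rho) = sum (mult * dim) = 3*1 + 1*1 + 0*1 + 3*1 + 0*2 + 0*2 = 7 = chi_rho(e) = 7.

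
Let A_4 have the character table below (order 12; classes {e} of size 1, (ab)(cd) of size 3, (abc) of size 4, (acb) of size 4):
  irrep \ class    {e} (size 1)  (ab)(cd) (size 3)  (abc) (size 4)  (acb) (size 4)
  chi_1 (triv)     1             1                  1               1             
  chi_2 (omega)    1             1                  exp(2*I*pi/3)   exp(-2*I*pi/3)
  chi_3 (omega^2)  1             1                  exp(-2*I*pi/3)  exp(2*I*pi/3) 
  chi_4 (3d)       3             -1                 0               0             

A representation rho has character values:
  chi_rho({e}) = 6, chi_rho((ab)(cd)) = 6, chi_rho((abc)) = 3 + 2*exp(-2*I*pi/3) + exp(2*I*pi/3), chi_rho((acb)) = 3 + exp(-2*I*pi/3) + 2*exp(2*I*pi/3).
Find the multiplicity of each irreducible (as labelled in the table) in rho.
Multiplicities: chi_1: 3, chi_2: 1, chi_3: 2, chi_4: 0.

Use <chi_rho, chi> = (1/|G|) sum_C |C| * chi_rho(C) * conj(chi(C)) with |G| = 12 for each irreducible chi in the table:
  <chi_rho, chi_1> = (1/12)[1*(6)*conj(1) + 3*(6)*conj(1) + 4*(3 + 2*exp(-2*I*pi/3) + exp(2*I*pi/3))*conj(1) + 4*(3 + exp(-2*I*pi/3) + 2*exp(2*I*pi/3))*conj(1)]
      = (1/12)[(6) + (18) + (12 + 8*exp(-2*I*pi/3) + 4*exp(2*I*pi/3)) + (12 + 4*exp(-2*I*pi/3) + 8*exp(2*I*pi/3))] = 36/12 = 3
  <chi_rho, chi_2> = (1/12)[1*(6)*conj(1) + 3*(6)*conj(1) + 4*(3 + 2*exp(-2*I*pi/3) + exp(2*I*pi/3))*conj(exp(2*I*pi/3)) + 4*(3 + exp(-2*I*pi/3) + 2*exp(2*I*pi/3))*conj(exp(-2*I*pi/3))]
      = (1/12)[(6) + (18) + (4 + 12*exp(-2*I*pi/3) + 8*exp(2*I*pi/3)) + (4 + 8*exp(-2*I*pi/3) + 12*exp(2*I*pi/3))] = 12/12 = 1
  <chi_rho, chi_3> = (1/12)[1*(6)*conj(1) + 3*(6)*conj(1) + 4*(3 + 2*exp(-2*I*pi/3) + exp(2*I*pi/3))*conj(exp(-2*I*pi/3)) + 4*(3 + exp(-2*I*pi/3) + 2*exp(2*I*pi/3))*conj(exp(2*I*pi/3))]
      = (1/12)[(6) + (18) + (8 + 4*exp(-2*I*pi/3) + 12*exp(2*I*pi/3)) + (8 + 12*exp(-2*I*pi/3) + 4*exp(2*I*pi/3))] = 24/12 = 2
  <chi_rho, chi_4> = (1/12)[1*(6)*conj(3) + 3*(6)*conj(-1) + 4*(3 + 2*exp(-2*I*pi/3) + exp(2*I*pi/3))*conj(0) + 4*(3 + exp(-2*I*pi/3) + 2*exp(2*I*pi/3))*conj(0)]
      = (1/12)[(18) + (-18) + (0) + (0)] = 0/12 = 0
(Exp terms are combined using exp(i*s)*conj(exp(i*t)) = exp(i*(s-t)), and sums of them are collapsed using the identity that for every m > 1 the m distinct m-th roots of unity sum to 0, e.g. 1 + exp(2*I*pi/3) + exp(-2*I*pi/3) = 0.)
Dimension check: dim(rho) = sum (mult * dim) = 3*1 + 1*1 + 2*1 + 0*3 = 6 = chi_rho(e) = 6.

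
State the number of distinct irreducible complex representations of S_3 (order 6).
3

Reasoning: The number of irreducible complex representations of a finite group equals its number of conjugacy classes. Conjugacy classes in S_3 correspond to cycle types, i.e. partitions of 3; there are p(3) = 3 of them, so S_3 (order 6) has exactly 3 irreducible complex representations.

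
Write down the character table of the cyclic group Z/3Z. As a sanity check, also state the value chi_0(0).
Character table of Z/3Z (irreps indexed chi_0,...,chi_2 with chi_k(m) = zeta_3^(k*m), zeta_3 = exp(2*pi*i/3)):
  irrep \ class  {0} (size 1)  {1} (size 1)    {2} (size 1)  
  chi_0          1             1               1             
  chi_1          1             exp(2*I*pi/3)   exp(-2*I*pi/3)
  chi_2          1             exp(-2*I*pi/3)  exp(2*I*pi/3) 

Spot check: chi_0(0) = zeta_3^(0*0) = zeta_3^0 = 1.

Explanation: Z/3Z is abelian, so all 3 irreducible complex representations are 1-dimensional. They are given by chi_k(m) = zeta_3^(k*m) for k = 0,...,2. Row orthogonality: sum_m chi_k(m) conj(chi_l(m)) = 3 * [k = l].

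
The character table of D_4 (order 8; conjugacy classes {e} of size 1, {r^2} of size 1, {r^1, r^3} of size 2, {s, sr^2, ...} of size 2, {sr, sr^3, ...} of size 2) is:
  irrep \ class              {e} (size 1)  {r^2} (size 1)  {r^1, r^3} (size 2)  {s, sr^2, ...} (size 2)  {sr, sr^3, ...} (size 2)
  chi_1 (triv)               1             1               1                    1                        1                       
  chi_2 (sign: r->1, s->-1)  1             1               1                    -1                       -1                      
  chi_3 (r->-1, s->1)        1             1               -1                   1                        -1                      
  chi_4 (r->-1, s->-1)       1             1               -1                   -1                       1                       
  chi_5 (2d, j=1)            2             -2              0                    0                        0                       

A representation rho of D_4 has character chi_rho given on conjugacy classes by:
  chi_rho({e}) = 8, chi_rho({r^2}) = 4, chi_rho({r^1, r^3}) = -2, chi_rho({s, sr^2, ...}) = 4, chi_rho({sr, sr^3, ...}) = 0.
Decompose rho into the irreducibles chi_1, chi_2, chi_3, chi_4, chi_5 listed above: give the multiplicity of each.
Multiplicities: chi_1: 2, chi_2: 0, chi_3: 3, chi_4: 1, chi_5: 1.

Reasoning: Use <chi_rho, chi> = (1/|G|) sum_C |C| * chi_rho(C) * conj(chi(C)) with |G| = 8 for each irreducible chi in the table:
  <chi_rho, chi_1> = (1/8)[1*(8)*conj(1) + 1*(4)*conj(1) + 2*(-2)*conj(1) + 2*(4)*conj(1) + 2*(0)*conj(1)]
      = (1/8)[(8) + (4) + (-4) + (8) + (0)] = 16/8 = 2
  <chi_rho, chi_2> = (1/8)[1*(8)*conj(1) + 1*(4)*conj(1) + 2*(-2)*conj(1) + 2*(4)*conj(-1) + 2*(0)*conj(-1)]
      = (1/8)[(8) + (4) + (-4) + (-8) + (0)] = 0/8 = 0
  <chi_rho, chi_3> = (1/8)[1*(8)*conj(1) + 1*(4)*conj(1) + 2*(-2)*conj(-1) + 2*(4)*conj(1) + 2*(0)*conj(-1)]
      = (1/8)[(8) + (4) + (4) + (8) + (0)] = 24/8 = 3
  <chi_rho, chi_4> = (1/8)[1*(8)*conj(1) + 1*(4)*conj(1) + 2*(-2)*conj(-1) + 2*(4)*conj(-1) + 2*(0)*conj(1)]
      = (1/8)[(8) + (4) + (4) + (-8) + (0)] = 8/8 = 1
  <chi_rho, chi_5> = (1/8)[1*(8)*conj(2) + 1*(4)*conj(-2) + 2*(-2)*conj(0) + 2*(4)*conj(0) + 2*(0)*conj(0)]
      = (1/8)[(16) + (-8) + (0) + (0) + (0)] = 8/8 = 1
Dimension check: dim(rho) = sum (mult * dim) = 2*1 + 0*1 + 3*1 + 1*1 + 1*2 = 8 = chi_rho(e) = 8.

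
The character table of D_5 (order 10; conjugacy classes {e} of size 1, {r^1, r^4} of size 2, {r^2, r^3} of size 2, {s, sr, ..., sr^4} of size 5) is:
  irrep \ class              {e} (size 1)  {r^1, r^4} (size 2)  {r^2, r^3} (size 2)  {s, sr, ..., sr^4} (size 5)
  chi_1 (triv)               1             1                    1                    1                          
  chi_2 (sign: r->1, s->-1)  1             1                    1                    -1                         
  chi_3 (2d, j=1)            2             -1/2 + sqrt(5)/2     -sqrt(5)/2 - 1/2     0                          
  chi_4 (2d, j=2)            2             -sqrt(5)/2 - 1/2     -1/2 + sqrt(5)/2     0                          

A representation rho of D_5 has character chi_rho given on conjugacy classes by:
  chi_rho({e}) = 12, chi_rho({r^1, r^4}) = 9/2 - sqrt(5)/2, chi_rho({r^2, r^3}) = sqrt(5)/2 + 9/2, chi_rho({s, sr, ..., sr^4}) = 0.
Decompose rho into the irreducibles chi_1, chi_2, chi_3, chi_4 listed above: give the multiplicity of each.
Multiplicities: chi_1: 3, chi_2: 3, chi_3: 1, chi_4: 2.

Why: Use <chi_rho, chi> = (1/|G|) sum_C |C| * chi_rho(C) * conj(chi(C)) with |G| = 10 for each irreducible chi in the table:
  <chi_rho, chi_1> = (1/10)[1*(12)*conj(1) + 2*(9/2 - sqrt(5)/2)*conj(1) + 2*(sqrt(5)/2 + 9/2)*conj(1) + 5*(0)*conj(1)]
      = (1/10)[(12) + (9 - sqrt(5)) + (sqrt(5) + 9) + (0)] = 30/10 = 3
  <chi_rho, chi_2> = (1/10)[1*(12)*conj(1) + 2*(9/2 - sqrt(5)/2)*conj(1) + 2*(sqrt(5)/2 + 9/2)*conj(1) + 5*(0)*conj(-1)]
      = (1/10)[(12) + (9 - sqrt(5)) + (sqrt(5) + 9) + (0)] = 30/10 = 3
  <chi_rho, chi_3> = (1/10)[1*(12)*conj(2) + 2*(9/2 - sqrt(5)/2)*conj(-1/2 + sqrt(5)/2) + 2*(sqrt(5)/2 + 9/2)*conj(-sqrt(5)/2 - 1/2) + 5*(0)*conj(0)]
      = (1/10)[(24) + (-7 + 5*sqrt(5)) + (-5*sqrt(5) - 7) + (0)] = 10/10 = 1
  <chi_rho, chi_4> = (1/10)[1*(12)*conj(2) + 2*(9/2 - sqrt(5)/2)*conj(-sqrt(5)/2 - 1/2) + 2*(sqrt(5)/2 + 9/2)*conj(-1/2 + sqrt(5)/2) + 5*(0)*conj(0)]
      = (1/10)[(24) + (-4*sqrt(5) - 2) + (-2 + 4*sqrt(5)) + (0)] = 20/10 = 2
Dimension check: dim(rho) = sum (mult * dim) = 3*1 + 3*1 + 1*2 + 2*2 = 12 = chi_rho(e) = 12.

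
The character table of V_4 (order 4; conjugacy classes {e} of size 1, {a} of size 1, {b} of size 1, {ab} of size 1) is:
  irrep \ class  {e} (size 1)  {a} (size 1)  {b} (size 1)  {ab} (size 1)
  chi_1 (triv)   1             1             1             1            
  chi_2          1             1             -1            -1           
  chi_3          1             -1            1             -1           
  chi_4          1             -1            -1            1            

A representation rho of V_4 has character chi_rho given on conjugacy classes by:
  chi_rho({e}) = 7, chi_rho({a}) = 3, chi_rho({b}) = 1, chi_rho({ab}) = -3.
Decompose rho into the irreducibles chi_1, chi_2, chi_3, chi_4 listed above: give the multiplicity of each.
Multiplicities: chi_1: 2, chi_2: 3, chi_3: 2, chi_4: 0.

Working: Use <chi_rho, chi> = (1/|G|) sum_C |C| * chi_rho(C) * conj(chi(C)) with |G| = 4 for each irreducible chi in the table:
  <chi_rho, chi_1> = (1/4)[1*(7)*conj(1) + 1*(3)*conj(1) + 1*(1)*conj(1) + 1*(-3)*conj(1)]
      = (1/4)[(7) + (3) + (1) + (-3)] = 8/4 = 2
  <chi_rho, chi_2> = (1/4)[1*(7)*conj(1) + 1*(3)*conj(1) + 1*(1)*conj(-1) + 1*(-3)*conj(-1)]
      = (1/4)[(7) + (3) + (-1) + (3)] = 12/4 = 3
  <chi_rho, chi_3> = (1/4)[1*(7)*conj(1) + 1*(3)*conj(-1) + 1*(1)*conj(1) + 1*(-3)*conj(-1)]
      = (1/4)[(7) + (-3) + (1) + (3)] = 8/4 = 2
  <chi_rho, chi_4> = (1/4)[1*(7)*conj(1) + 1*(3)*conj(-1) + 1*(1)*conj(-1) + 1*(-3)*conj(1)]
      = (1/4)[(7) + (-3) + (-1) + (-3)] = 0/4 = 0
Dimension check: dim(rho) = sum (mult * dim) = 2*1 + 3*1 + 2*1 + 0*1 = 7 = chi_rho(e) = 7.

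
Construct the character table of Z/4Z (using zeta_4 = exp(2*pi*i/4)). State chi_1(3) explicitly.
Character table of Z/4Z (irreps indexed chi_0,...,chi_3 with chi_k(m) = zeta_4^(k*m), zeta_4 = exp(2*pi*i/4)):
  irrep \ class  {0} (size 1)  {1} (size 1)  {2} (size 1)  {3} (size 1)
  chi_0          1             1             1             1           
  chi_1          1             I             -1            -I          
  chi_2          1             -1            1             -1          
  chi_3          1             -I            -1            I           

Spot check: chi_1(3) = zeta_4^(1*3) = zeta_4^3 = -I.

Working: Z/4Z is abelian, so all 4 irreducible complex representations are 1-dimensional. They are given by chi_k(m) = zeta_4^(k*m) for k = 0,...,3. Row orthogonality: sum_m chi_k(m) conj(chi_l(m)) = 4 * [k = l].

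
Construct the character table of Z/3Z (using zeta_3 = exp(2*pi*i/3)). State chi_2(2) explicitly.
Character table of Z/3Z (irreps indexed chi_0,...,chi_2 with chi_k(m) = zeta_3^(k*m), zeta_3 = exp(2*pi*i/3)):
  irrep \ class  {0} (size 1)  {1} (size 1)    {2} (size 1)  
  chi_0          1             1               1             
  chi_1          1             exp(2*I*pi/3)   exp(-2*I*pi/3)
  chi_2          1             exp(-2*I*pi/3)  exp(2*I*pi/3) 

Spot check: chi_2(2) = zeta_3^(2*2) = zeta_3^4 = exp(2*I*pi/3).

Solution. Z/3Z is abelian, so all 3 irreducible complex representations are 1-dimensional. They are given by chi_k(m) = zeta_3^(k*m) for k = 0,...,2. Row orthogonality: sum_m chi_k(m) conj(chi_l(m)) = 3 * [k = l].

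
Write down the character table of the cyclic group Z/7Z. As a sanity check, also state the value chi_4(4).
Character table of Z/7Z (irreps indexed chi_0,...,chi_6 with chi_k(m) = zeta_7^(k*m), zeta_7 = exp(2*pi*i/7)):
  irrep \ class  {0} (size 1)  {1} (size 1)    {2} (size 1)    {3} (size 1)    {4} (size 1)    {5} (size 1)    {6} (size 1)  
  chi_0          1             1               1               1               1               1               1             
  chi_1          1             exp(2*I*pi/7)   exp(4*I*pi/7)   exp(6*I*pi/7)   exp(-6*I*pi/7)  exp(-4*I*pi/7)  exp(-2*I*pi/7)
  chi_2          1             exp(4*I*pi/7)   exp(-6*I*pi/7)  exp(-2*I*pi/7)  exp(2*I*pi/7)   exp(6*I*pi/7)   exp(-4*I*pi/7)
  chi_3          1             exp(6*I*pi/7)   exp(-2*I*pi/7)  exp(4*I*pi/7)   exp(-4*I*pi/7)  exp(2*I*pi/7)   exp(-6*I*pi/7)
  chi_4          1             exp(-6*I*pi/7)  exp(2*I*pi/7)   exp(-4*I*pi/7)  exp(4*I*pi/7)   exp(-2*I*pi/7)  exp(6*I*pi/7) 
  chi_5          1             exp(-4*I*pi/7)  exp(6*I*pi/7)   exp(2*I*pi/7)   exp(-2*I*pi/7)  exp(-6*I*pi/7)  exp(4*I*pi/7) 
  chi_6          1             exp(-2*I*pi/7)  exp(-4*I*pi/7)  exp(-6*I*pi/7)  exp(6*I*pi/7)   exp(4*I*pi/7)   exp(2*I*pi/7) 

Spot check: chi_4(4) = zeta_7^(4*4) = zeta_7^16 = exp(4*I*pi/7).

Working: Z/7Z is abelian, so all 7 irreducible complex representations are 1-dimensional. They are given by chi_k(m) = zeta_7^(k*m) for k = 0,...,6. Row orthogonality: sum_m chi_k(m) conj(chi_l(m)) = 7 * [k = l].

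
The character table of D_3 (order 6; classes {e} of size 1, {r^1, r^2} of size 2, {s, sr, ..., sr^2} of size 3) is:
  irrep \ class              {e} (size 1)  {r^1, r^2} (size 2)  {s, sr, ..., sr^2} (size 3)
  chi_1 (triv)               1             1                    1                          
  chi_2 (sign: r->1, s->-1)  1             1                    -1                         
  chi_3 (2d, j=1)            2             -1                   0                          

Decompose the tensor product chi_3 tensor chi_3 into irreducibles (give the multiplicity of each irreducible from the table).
chi_3 tensor chi_3 = chi_1 + chi_2 + chi_3 (all other irreducibles have multiplicity 0).

Solution. The character of a tensor product is the pointwise product (chi_3 * chi_3)(C) = chi_3(C) * chi_3(C):
  {e}: (2)*(2), {r^1, r^2}: (-1)*(-1), {s, sr, ..., sr^2}: (0)*(0)
so (chi_3 * chi_3) takes values
  {e} -> 4, {r^1, r^2} -> 1, {s, sr, ..., sr^2} -> 0.
Now take the inner product of this character with each irreducible chi from the table, <chi_3*chi_3, chi> = (1/6) sum_C |C| (chi_3*chi_3)(C) conj(chi(C)):
  <chi_3*chi_3, chi_1> = (1/6)[1*(4)*conj(1) + 2*(1)*conj(1) + 3*(0)*conj(1)]
      = (1/6)[(4) + (2) + (0)] = 6/6 = 1
  <chi_3*chi_3, chi_2> = (1/6)[1*(4)*conj(1) + 2*(1)*conj(1) + 3*(0)*conj(-1)]
      = (1/6)[(4) + (2) + (0)] = 6/6 = 1
  <chi_3*chi_3, chi_3> = (1/6)[1*(4)*conj(2) + 2*(1)*conj(-1) + 3*(0)*conj(0)]
      = (1/6)[(8) + (-2) + (0)] = 6/6 = 1
Hence the multiplicities are chi_1: 1, chi_2: 1, chi_3: 1. Dimension check: dim(chi_3)*dim(chi_3) = 2*2 = 4 and sum (mult * dim) = 1*1 + 1*1 + 1*2 = 4.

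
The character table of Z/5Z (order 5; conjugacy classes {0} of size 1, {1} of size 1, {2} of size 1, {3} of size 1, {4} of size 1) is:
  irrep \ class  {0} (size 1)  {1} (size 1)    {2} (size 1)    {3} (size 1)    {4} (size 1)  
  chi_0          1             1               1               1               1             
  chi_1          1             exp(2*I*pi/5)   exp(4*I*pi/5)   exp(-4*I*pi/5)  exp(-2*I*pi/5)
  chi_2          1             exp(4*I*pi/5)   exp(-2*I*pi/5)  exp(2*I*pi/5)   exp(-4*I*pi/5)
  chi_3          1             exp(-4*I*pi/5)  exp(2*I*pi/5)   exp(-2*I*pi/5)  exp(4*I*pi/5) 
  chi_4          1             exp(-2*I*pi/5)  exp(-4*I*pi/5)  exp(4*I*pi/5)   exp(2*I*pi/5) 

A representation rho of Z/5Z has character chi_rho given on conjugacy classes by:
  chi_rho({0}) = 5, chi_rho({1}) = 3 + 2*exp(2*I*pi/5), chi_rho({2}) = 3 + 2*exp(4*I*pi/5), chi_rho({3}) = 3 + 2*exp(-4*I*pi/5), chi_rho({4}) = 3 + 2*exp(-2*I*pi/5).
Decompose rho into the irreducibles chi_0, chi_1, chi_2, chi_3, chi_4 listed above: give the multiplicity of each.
Multiplicities: chi_0: 3, chi_1: 2, chi_2: 0, chi_3: 0, chi_4: 0.

Working: Use <chi_rho, chi> = (1/|G|) sum_C |C| * chi_rho(C) * conj(chi(C)) with |G| = 5 for each irreducible chi in the table:
  <chi_rho, chi_0> = (1/5)[1*(5)*conj(1) + 1*(3 + 2*exp(2*I*pi/5))*conj(1) + 1*(3 + 2*exp(4*I*pi/5))*conj(1) + 1*(3 + 2*exp(-4*I*pi/5))*conj(1) + 1*(3 + 2*exp(-2*I*pi/5))*conj(1)]
      = (1/5)[(5) + (3 + 2*exp(2*I*pi/5)) + (3 + 2*exp(4*I*pi/5)) + (3 + 2*exp(-4*I*pi/5)) + (3 + 2*exp(-2*I*pi/5))] = 15/5 = 3
  <chi_rho, chi_1> = (1/5)[1*(5)*conj(1) + 1*(3 + 2*exp(2*I*pi/5))*conj(exp(2*I*pi/5)) + 1*(3 + 2*exp(4*I*pi/5))*conj(exp(4*I*pi/5)) + 1*(3 + 2*exp(-4*I*pi/5))*conj(exp(-4*I*pi/5)) + 1*(3 + 2*exp(-2*I*pi/5))*conj(exp(-2*I*pi/5))]
      = (1/5)[(5) + (2 + 3*exp(-2*I*pi/5)) + (2 + 3*exp(-4*I*pi/5)) + (2 + 3*exp(4*I*pi/5)) + (2 + 3*exp(2*I*pi/5))] = 10/5 = 2
  <chi_rho, chi_2> = (1/5)[1*(5)*conj(1) + 1*(3 + 2*exp(2*I*pi/5))*conj(exp(4*I*pi/5)) + 1*(3 + 2*exp(4*I*pi/5))*conj(exp(-2*I*pi/5)) + 1*(3 + 2*exp(-4*I*pi/5))*conj(exp(2*I*pi/5)) + 1*(3 + 2*exp(-2*I*pi/5))*conj(exp(-4*I*pi/5))]
      = (1/5)[(5) + (2*exp(-2*I*pi/5) + 3*exp(-4*I*pi/5)) + (2*exp(-4*I*pi/5) + 3*exp(2*I*pi/5)) + (3*exp(-2*I*pi/5) + 2*exp(4*I*pi/5)) + (3*exp(4*I*pi/5) + 2*exp(2*I*pi/5))] = 0/5 = 0
  <chi_rho, chi_3> = (1/5)[1*(5)*conj(1) + 1*(3 + 2*exp(2*I*pi/5))*conj(exp(-4*I*pi/5)) + 1*(3 + 2*exp(4*I*pi/5))*conj(exp(2*I*pi/5)) + 1*(3 + 2*exp(-4*I*pi/5))*conj(exp(-2*I*pi/5)) + 1*(3 + 2*exp(-2*I*pi/5))*conj(exp(4*I*pi/5))]
      = (1/5)[(5) + (2*exp(-4*I*pi/5) + 3*exp(4*I*pi/5)) + (3*exp(-2*I*pi/5) + 2*exp(2*I*pi/5)) + (2*exp(-2*I*pi/5) + 3*exp(2*I*pi/5)) + (3*exp(-4*I*pi/5) + 2*exp(4*I*pi/5))] = 0/5 = 0
  <chi_rho, chi_4> = (1/5)[1*(5)*conj(1) + 1*(3 + 2*exp(2*I*pi/5))*conj(exp(-2*I*pi/5)) + 1*(3 + 2*exp(4*I*pi/5))*conj(exp(-4*I*pi/5)) + 1*(3 + 2*exp(-4*I*pi/5))*conj(exp(4*I*pi/5)) + 1*(3 + 2*exp(-2*I*pi/5))*conj(exp(2*I*pi/5))]
      = (1/5)[(5) + (2*exp(4*I*pi/5) + 3*exp(2*I*pi/5)) + (2*exp(-2*I*pi/5) + 3*exp(4*I*pi/5)) + (3*exp(-4*I*pi/5) + 2*exp(2*I*pi/5)) + (3*exp(-2*I*pi/5) + 2*exp(-4*I*pi/5))] = 0/5 = 0
(Exp terms are combined using exp(i*s)*conj(exp(i*t)) = exp(i*(s-t)), and sums of them are collapsed using the identity that for every m > 1 the m distinct m-th roots of unity sum to 0, e.g. 1 + exp(2*I*pi/3) + exp(-2*I*pi/3) = 0.)
Dimension check: dim(rho) = sum (mult * dim) = 3*1 + 2*1 + 0*1 + 0*1 + 0*1 = 5 = chi_rho(e) = 5.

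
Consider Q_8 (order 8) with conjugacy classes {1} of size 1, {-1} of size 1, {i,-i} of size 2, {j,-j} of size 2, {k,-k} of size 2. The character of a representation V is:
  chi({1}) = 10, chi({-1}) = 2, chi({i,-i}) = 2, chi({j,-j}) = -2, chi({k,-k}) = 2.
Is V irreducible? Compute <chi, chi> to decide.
Not irreducible (reducible): <chi, chi> = 16 > 1.

Solution. <chi, chi> = (1/|G|) sum_C |C| * |chi(C)|^2 = (1/8)[1*|10|^2 + 1*|2|^2 + 2*|2|^2 + 2*|-2|^2 + 2*|2|^2]
  = (1/8)[(100) + (4) + (8) + (8) + (8)] = 128/8 = 16.
A character is irreducible iff <chi, chi> = 1, so this representation is reducible.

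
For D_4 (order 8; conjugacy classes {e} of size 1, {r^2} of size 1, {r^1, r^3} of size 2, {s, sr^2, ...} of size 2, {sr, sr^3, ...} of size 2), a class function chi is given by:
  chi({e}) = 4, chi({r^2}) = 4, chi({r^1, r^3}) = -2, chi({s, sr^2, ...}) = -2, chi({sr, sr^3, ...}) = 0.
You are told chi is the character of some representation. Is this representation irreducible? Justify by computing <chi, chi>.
Not irreducible (reducible): <chi, chi> = 6 > 1.

Argument: <chi, chi> = (1/|G|) sum_C |C| * |chi(C)|^2 = (1/8)[1*|4|^2 + 1*|4|^2 + 2*|-2|^2 + 2*|-2|^2 + 2*|0|^2]
  = (1/8)[(16) + (16) + (8) + (8) + (0)] = 48/8 = 6.
A character is irreducible iff <chi, chi> = 1, so this representation is reducible.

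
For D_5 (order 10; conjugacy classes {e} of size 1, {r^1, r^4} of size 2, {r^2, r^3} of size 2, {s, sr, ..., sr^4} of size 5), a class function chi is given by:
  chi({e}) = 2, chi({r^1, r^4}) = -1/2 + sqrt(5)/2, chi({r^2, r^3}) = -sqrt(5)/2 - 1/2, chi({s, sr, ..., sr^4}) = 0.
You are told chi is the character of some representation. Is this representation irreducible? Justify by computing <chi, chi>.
Irreducible: <chi, chi> = 1.

Why: <chi, chi> = (1/|G|) sum_C |C| * |chi(C)|^2 = (1/10)[1*|2|^2 + 2*|-1/2 + sqrt(5)/2|^2 + 2*|-sqrt(5)/2 - 1/2|^2 + 5*|0|^2]
  = (1/10)[(4) + (3 - sqrt(5)) + (sqrt(5) + 3) + (0)] = 10/10 = 1.
A character is irreducible iff <chi, chi> = 1, so this representation is irreducible.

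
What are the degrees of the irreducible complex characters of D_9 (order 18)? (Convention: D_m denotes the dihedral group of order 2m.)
Dimensions: 1, 1, 2, 2, 2, 2

Details: There are 6 irreducibles (= number of conjugacy classes). Their dimensions d_i satisfy sum d_i^2 = |G| = 18: 1 + 1 + 4 + 4 + 4 + 4 = 18.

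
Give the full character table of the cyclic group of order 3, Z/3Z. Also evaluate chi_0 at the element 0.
Character table of Z/3Z (irreps indexed chi_0,...,chi_2 with chi_k(m) = zeta_3^(k*m), zeta_3 = exp(2*pi*i/3)):
  irrep \ class  {0} (size 1)  {1} (size 1)    {2} (size 1)  
  chi_0          1             1               1             
  chi_1          1             exp(2*I*pi/3)   exp(-2*I*pi/3)
  chi_2          1             exp(-2*I*pi/3)  exp(2*I*pi/3) 

Spot check: chi_0(0) = zeta_3^(0*0) = zeta_3^0 = 1.

Derivation: Z/3Z is abelian, so all 3 irreducible complex representations are 1-dimensional. They are given by chi_k(m) = zeta_3^(k*m) for k = 0,...,2. Row orthogonality: sum_m chi_k(m) conj(chi_l(m)) = 3 * [k = l].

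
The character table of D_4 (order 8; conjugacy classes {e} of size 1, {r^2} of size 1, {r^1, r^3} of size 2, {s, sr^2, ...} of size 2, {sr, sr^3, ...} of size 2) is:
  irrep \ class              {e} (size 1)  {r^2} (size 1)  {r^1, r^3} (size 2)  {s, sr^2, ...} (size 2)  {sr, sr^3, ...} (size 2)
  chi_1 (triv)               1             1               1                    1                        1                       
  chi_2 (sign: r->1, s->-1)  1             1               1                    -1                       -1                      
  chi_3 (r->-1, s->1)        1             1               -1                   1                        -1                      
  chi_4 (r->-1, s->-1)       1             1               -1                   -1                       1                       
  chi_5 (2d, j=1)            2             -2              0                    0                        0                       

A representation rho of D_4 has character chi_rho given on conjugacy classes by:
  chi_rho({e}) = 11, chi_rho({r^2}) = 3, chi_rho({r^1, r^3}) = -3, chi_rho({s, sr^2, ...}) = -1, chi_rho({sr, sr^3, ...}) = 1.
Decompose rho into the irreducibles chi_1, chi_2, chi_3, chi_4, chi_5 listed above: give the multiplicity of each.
Multiplicities: chi_1: 1, chi_2: 1, chi_3: 2, chi_4: 3, chi_5: 2.

Working: Use <chi_rho, chi> = (1/|G|) sum_C |C| * chi_rho(C) * conj(chi(C)) with |G| = 8 for each irreducible chi in the table:
  <chi_rho, chi_1> = (1/8)[1*(11)*conj(1) + 1*(3)*conj(1) + 2*(-3)*conj(1) + 2*(-1)*conj(1) + 2*(1)*conj(1)]
      = (1/8)[(11) + (3) + (-6) + (-2) + (2)] = 8/8 = 1
  <chi_rho, chi_2> = (1/8)[1*(11)*conj(1) + 1*(3)*conj(1) + 2*(-3)*conj(1) + 2*(-1)*conj(-1) + 2*(1)*conj(-1)]
      = (1/8)[(11) + (3) + (-6) + (2) + (-2)] = 8/8 = 1
  <chi_rho, chi_3> = (1/8)[1*(11)*conj(1) + 1*(3)*conj(1) + 2*(-3)*conj(-1) + 2*(-1)*conj(1) + 2*(1)*conj(-1)]
      = (1/8)[(11) + (3) + (6) + (-2) + (-2)] = 16/8 = 2
  <chi_rho, chi_4> = (1/8)[1*(11)*conj(1) + 1*(3)*conj(1) + 2*(-3)*conj(-1) + 2*(-1)*conj(-1) + 2*(1)*conj(1)]
      = (1/8)[(11) + (3) + (6) + (2) + (2)] = 24/8 = 3
  <chi_rho, chi_5> = (1/8)[1*(11)*conj(2) + 1*(3)*conj(-2) + 2*(-3)*conj(0) + 2*(-1)*conj(0) + 2*(1)*conj(0)]
      = (1/8)[(22) + (-6) + (0) + (0) + (0)] = 16/8 = 2
Dimension check: dim(rho) = sum (mult * dim) = 1*1 + 1*1 + 2*1 + 3*1 + 2*2 = 11 = chi_rho(e) = 11.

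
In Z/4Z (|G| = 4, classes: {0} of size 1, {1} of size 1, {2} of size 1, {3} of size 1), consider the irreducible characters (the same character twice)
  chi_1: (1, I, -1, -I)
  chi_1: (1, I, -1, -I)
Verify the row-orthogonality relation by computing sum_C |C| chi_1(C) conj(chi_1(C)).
Sum = 4 = |G| = 4; so <chi_1, chi_1> = 1 (norm-1 confirms irreducibility).

Explanation: Compute term by term over conjugacy classes (|C| * chi_1(C) * conj(chi_1(C))):
  1*(1)*conj(1) + 1*(I)*conj(I) + 1*(-1)*conj(-1) + 1*(-I)*conj(-I)
  = (1) + (1) + (1) + (1)
  = 4.
(Exp terms are combined using exp(i*s)*conj(exp(i*t)) = exp(i*(s-t)), and sums of them are collapsed using the identity that for every m > 1 the m distinct m-th roots of unity sum to 0, e.g. 1 + exp(2*I*pi/3) + exp(-2*I*pi/3) = 0.)
Dividing by |G| = 4 gives 4/4 = 1, matching the row-orthogonality relation <chi_1, chi_1> = [chi_1 = chi_1].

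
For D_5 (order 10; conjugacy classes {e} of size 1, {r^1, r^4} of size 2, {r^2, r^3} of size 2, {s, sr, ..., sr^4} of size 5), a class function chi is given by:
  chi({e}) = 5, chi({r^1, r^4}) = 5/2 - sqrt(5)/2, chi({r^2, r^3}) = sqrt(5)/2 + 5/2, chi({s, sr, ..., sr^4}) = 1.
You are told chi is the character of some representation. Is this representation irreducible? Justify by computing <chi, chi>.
Not irreducible (reducible): <chi, chi> = 6 > 1.

Details: <chi, chi> = (1/|G|) sum_C |C| * |chi(C)|^2 = (1/10)[1*|5|^2 + 2*|5/2 - sqrt(5)/2|^2 + 2*|sqrt(5)/2 + 5/2|^2 + 5*|1|^2]
  = (1/10)[(25) + (15 - 5*sqrt(5)) + (5*sqrt(5) + 15) + (5)] = 60/10 = 6.
A character is irreducible iff <chi, chi> = 1, so this representation is reducible.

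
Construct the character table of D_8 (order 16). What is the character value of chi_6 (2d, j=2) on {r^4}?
Conjugacy classes: {e} of size 1, {r^4} of size 1, {r^1, r^7} of size 2, {r^2, r^6} of size 2, {r^3, r^5} of size 2, {s, sr^2, ...} of size 4, {sr, sr^3, ...} of size 4.
Character table:
  irrep \ class              {e} (size 1)  {r^4} (size 1)  {r^1, r^7} (size 2)  {r^2, r^6} (size 2)  {r^3, r^5} (size 2)  {s, sr^2, ...} (size 4)  {sr, sr^3, ...} (size 4)
  chi_1 (triv)               1             1               1                    1                    1                    1                        1                       
  chi_2 (sign: r->1, s->-1)  1             1               1                    1                    1                    -1                       -1                      
  chi_3 (r->-1, s->1)        1             1               -1                   1                    -1                   1                        -1                      
  chi_4 (r->-1, s->-1)       1             1               -1                   1                    -1                   -1                       1                       
  chi_5 (2d, j=1)            2             -2              sqrt(2)              0                    -sqrt(2)             0                        0                       
  chi_6 (2d, j=2)            2             2               0                    -2                   0                    0                        0                       
  chi_7 (2d, j=3)            2             -2              -sqrt(2)             0                    sqrt(2)              0                        0                       

Spot check: chi_6 (2d, j=2) on {r^4} = 2.

Argument: D_8 has order 2*8 = 16 with 7 conjugacy classes, hence 7 irreducibles. Sum of squared dims 1 + 1 + 1 + 1 + 4 + 4 + 4 = 16 = |G|. Linear characters come from the abelianisation; the 2-dimensional irreps have character r^k -> 2*cos(2*pi*j*k/8), reflections -> 0.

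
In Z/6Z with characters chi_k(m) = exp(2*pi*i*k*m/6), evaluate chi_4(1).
chi_4(1) = zeta_6^4 = exp(-2*I*pi/3)

Details: chi_4(1) = zeta_6^(4*1) = zeta_6^4. Since zeta_6^6 = 1, this equals zeta_6^4 = exp(2*pi*i*4/6) = exp(-2*I*pi/3).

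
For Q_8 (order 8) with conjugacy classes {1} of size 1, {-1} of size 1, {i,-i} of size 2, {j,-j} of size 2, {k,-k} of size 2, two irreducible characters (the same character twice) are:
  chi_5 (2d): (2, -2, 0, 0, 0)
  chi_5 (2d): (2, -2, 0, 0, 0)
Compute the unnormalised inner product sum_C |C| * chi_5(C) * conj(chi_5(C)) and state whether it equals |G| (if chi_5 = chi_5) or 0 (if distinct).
Sum = 8 = |G| = 8; so <chi_5, chi_5> = 1 (norm-1 confirms irreducibility).

Why: Compute term by term over conjugacy classes (|C| * chi_5(C) * conj(chi_5(C))):
  1*(2)*conj(2) + 1*(-2)*conj(-2) + 2*(0)*conj(0) + 2*(0)*conj(0) + 2*(0)*conj(0)
  = (4) + (4) + (0) + (0) + (0)
  = 8.
Dividing by |G| = 8 gives 8/8 = 1, matching the row-orthogonality relation <chi_5, chi_5> = [chi_5 = chi_5].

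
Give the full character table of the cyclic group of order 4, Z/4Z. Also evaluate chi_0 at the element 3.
Character table of Z/4Z (irreps indexed chi_0,...,chi_3 with chi_k(m) = zeta_4^(k*m), zeta_4 = exp(2*pi*i/4)):
  irrep \ class  {0} (size 1)  {1} (size 1)  {2} (size 1)  {3} (size 1)
  chi_0          1             1             1             1           
  chi_1          1             I             -1            -I          
  chi_2          1             -1            1             -1          
  chi_3          1             -I            -1            I           

Spot check: chi_0(3) = zeta_4^(0*3) = zeta_4^0 = 1.

Argument: Z/4Z is abelian, so all 4 irreducible complex representations are 1-dimensional. They are given by chi_k(m) = zeta_4^(k*m) for k = 0,...,3. Row orthogonality: sum_m chi_k(m) conj(chi_l(m)) = 4 * [k = l].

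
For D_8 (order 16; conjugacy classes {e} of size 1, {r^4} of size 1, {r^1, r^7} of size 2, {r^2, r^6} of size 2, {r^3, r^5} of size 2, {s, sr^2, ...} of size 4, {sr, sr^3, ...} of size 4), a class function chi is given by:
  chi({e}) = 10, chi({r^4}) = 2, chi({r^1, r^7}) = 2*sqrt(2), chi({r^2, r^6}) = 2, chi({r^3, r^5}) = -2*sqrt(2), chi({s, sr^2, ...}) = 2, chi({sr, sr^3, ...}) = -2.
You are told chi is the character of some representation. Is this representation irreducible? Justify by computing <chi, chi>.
Not irreducible (reducible): <chi, chi> = 11 > 1.

Working: <chi, chi> = (1/|G|) sum_C |C| * |chi(C)|^2 = (1/16)[1*|10|^2 + 1*|2|^2 + 2*|2*sqrt(2)|^2 + 2*|2|^2 + 2*|-2*sqrt(2)|^2 + 4*|2|^2 + 4*|-2|^2]
  = (1/16)[(100) + (4) + (16) + (8) + (16) + (16) + (16)] = 176/16 = 11.
A character is irreducible iff <chi, chi> = 1, so this representation is reducible.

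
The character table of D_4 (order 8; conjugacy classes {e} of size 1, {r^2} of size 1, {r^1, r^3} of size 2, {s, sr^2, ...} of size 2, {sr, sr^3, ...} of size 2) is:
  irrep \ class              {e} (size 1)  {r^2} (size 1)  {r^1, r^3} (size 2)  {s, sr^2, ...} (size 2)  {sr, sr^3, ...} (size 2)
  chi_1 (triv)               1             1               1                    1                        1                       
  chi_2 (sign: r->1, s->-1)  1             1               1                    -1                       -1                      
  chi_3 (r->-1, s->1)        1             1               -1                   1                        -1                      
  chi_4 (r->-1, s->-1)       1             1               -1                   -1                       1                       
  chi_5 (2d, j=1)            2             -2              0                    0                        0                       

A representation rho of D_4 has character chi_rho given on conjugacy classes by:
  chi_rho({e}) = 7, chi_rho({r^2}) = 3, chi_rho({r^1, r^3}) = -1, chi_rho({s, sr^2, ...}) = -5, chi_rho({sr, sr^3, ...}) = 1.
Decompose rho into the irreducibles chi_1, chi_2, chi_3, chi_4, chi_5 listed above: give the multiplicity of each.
Multiplicities: chi_1: 0, chi_2: 2, chi_3: 0, chi_4: 3, chi_5: 1.

Derivation: Use <chi_rho, chi> = (1/|G|) sum_C |C| * chi_rho(C) * conj(chi(C)) with |G| = 8 for each irreducible chi in the table:
  <chi_rho, chi_1> = (1/8)[1*(7)*conj(1) + 1*(3)*conj(1) + 2*(-1)*conj(1) + 2*(-5)*conj(1) + 2*(1)*conj(1)]
      = (1/8)[(7) + (3) + (-2) + (-10) + (2)] = 0/8 = 0
  <chi_rho, chi_2> = (1/8)[1*(7)*conj(1) + 1*(3)*conj(1) + 2*(-1)*conj(1) + 2*(-5)*conj(-1) + 2*(1)*conj(-1)]
      = (1/8)[(7) + (3) + (-2) + (10) + (-2)] = 16/8 = 2
  <chi_rho, chi_3> = (1/8)[1*(7)*conj(1) + 1*(3)*conj(1) + 2*(-1)*conj(-1) + 2*(-5)*conj(1) + 2*(1)*conj(-1)]
      = (1/8)[(7) + (3) + (2) + (-10) + (-2)] = 0/8 = 0
  <chi_rho, chi_4> = (1/8)[1*(7)*conj(1) + 1*(3)*conj(1) + 2*(-1)*conj(-1) + 2*(-5)*conj(-1) + 2*(1)*conj(1)]
      = (1/8)[(7) + (3) + (2) + (10) + (2)] = 24/8 = 3
  <chi_rho, chi_5> = (1/8)[1*(7)*conj(2) + 1*(3)*conj(-2) + 2*(-1)*conj(0) + 2*(-5)*conj(0) + 2*(1)*conj(0)]
      = (1/8)[(14) + (-6) + (0) + (0) + (0)] = 8/8 = 1
Dimension check: dim(rho) = sum (mult * dim) = 0*1 + 2*1 + 0*1 + 3*1 + 1*2 = 7 = chi_rho(e) = 7.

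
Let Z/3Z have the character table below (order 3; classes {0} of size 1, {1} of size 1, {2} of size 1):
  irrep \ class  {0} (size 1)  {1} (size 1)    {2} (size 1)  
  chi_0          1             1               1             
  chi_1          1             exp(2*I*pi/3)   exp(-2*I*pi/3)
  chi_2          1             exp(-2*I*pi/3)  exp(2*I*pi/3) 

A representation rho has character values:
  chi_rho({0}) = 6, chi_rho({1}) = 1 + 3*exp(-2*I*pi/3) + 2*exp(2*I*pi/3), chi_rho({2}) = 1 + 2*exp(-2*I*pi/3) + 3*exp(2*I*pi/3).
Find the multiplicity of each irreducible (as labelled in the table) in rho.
Multiplicities: chi_0: 1, chi_1: 2, chi_2: 3.

Justification: Use <chi_rho, chi> = (1/|G|) sum_C |C| * chi_rho(C) * conj(chi(C)) with |G| = 3 for each irreducible chi in the table:
  <chi_rho, chi_0> = (1/3)[1*(6)*conj(1) + 1*(1 + 3*exp(-2*I*pi/3) + 2*exp(2*I*pi/3))*conj(1) + 1*(1 + 2*exp(-2*I*pi/3) + 3*exp(2*I*pi/3))*conj(1)]
      = (1/3)[(6) + (1 + 3*exp(-2*I*pi/3) + 2*exp(2*I*pi/3)) + (1 + 2*exp(-2*I*pi/3) + 3*exp(2*I*pi/3))] = 3/3 = 1
  <chi_rho, chi_1> = (1/3)[1*(6)*conj(1) + 1*(1 + 3*exp(-2*I*pi/3) + 2*exp(2*I*pi/3))*conj(exp(2*I*pi/3)) + 1*(1 + 2*exp(-2*I*pi/3) + 3*exp(2*I*pi/3))*conj(exp(-2*I*pi/3))]
      = (1/3)[(6) + (2 + exp(-2*I*pi/3) + 3*exp(2*I*pi/3)) + (2 + 3*exp(-2*I*pi/3) + exp(2*I*pi/3))] = 6/3 = 2
  <chi_rho, chi_2> = (1/3)[1*(6)*conj(1) + 1*(1 + 3*exp(-2*I*pi/3) + 2*exp(2*I*pi/3))*conj(exp(-2*I*pi/3)) + 1*(1 + 2*exp(-2*I*pi/3) + 3*exp(2*I*pi/3))*conj(exp(2*I*pi/3))]
      = (1/3)[(6) + (3 + 2*exp(-2*I*pi/3) + exp(2*I*pi/3)) + (3 + exp(-2*I*pi/3) + 2*exp(2*I*pi/3))] = 9/3 = 3
(Exp terms are combined using exp(i*s)*conj(exp(i*t)) = exp(i*(s-t)), and sums of them are collapsed using the identity that for every m > 1 the m distinct m-th roots of unity sum to 0, e.g. 1 + exp(2*I*pi/3) + exp(-2*I*pi/3) = 0.)
Dimension check: dim(rho) = sum (mult * dim) = 1*1 + 2*1 + 3*1 = 6 = chi_rho(e) = 6.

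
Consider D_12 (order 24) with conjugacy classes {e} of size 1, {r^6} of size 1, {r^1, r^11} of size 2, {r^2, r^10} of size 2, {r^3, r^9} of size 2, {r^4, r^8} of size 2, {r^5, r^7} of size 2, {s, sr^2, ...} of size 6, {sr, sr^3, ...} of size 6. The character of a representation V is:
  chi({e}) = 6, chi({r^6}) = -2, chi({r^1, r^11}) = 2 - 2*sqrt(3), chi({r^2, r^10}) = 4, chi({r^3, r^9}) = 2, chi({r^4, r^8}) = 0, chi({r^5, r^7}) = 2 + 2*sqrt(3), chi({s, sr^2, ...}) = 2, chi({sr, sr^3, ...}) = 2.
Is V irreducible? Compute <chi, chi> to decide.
Not irreducible (reducible): <chi, chi> = 8 > 1.

Derivation: <chi, chi> = (1/|G|) sum_C |C| * |chi(C)|^2 = (1/24)[1*|6|^2 + 1*|-2|^2 + 2*|2 - 2*sqrt(3)|^2 + 2*|4|^2 + 2*|2|^2 + 2*|0|^2 + 2*|2 + 2*sqrt(3)|^2 + 6*|2|^2 + 6*|2|^2]
  = (1/24)[(36) + (4) + (32 - 16*sqrt(3)) + (32) + (8) + (0) + (16*sqrt(3) + 32) + (24) + (24)] = 192/24 = 8.
A character is irreducible iff <chi, chi> = 1, so this representation is reducible.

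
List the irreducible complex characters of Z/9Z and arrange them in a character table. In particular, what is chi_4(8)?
Character table of Z/9Z (irreps indexed chi_0,...,chi_8 with chi_k(m) = zeta_9^(k*m), zeta_9 = exp(2*pi*i/9)):
  irrep \ class  {0} (size 1)  {1} (size 1)    {2} (size 1)    {3} (size 1)    {4} (size 1)    {5} (size 1)    {6} (size 1)    {7} (size 1)    {8} (size 1)  
  chi_0          1             1               1               1               1               1               1               1               1             
  chi_1          1             exp(2*I*pi/9)   exp(4*I*pi/9)   exp(2*I*pi/3)   exp(8*I*pi/9)   exp(-8*I*pi/9)  exp(-2*I*pi/3)  exp(-4*I*pi/9)  exp(-2*I*pi/9)
  chi_2          1             exp(4*I*pi/9)   exp(8*I*pi/9)   exp(-2*I*pi/3)  exp(-2*I*pi/9)  exp(2*I*pi/9)   exp(2*I*pi/3)   exp(-8*I*pi/9)  exp(-4*I*pi/9)
  chi_3          1             exp(2*I*pi/3)   exp(-2*I*pi/3)  1               exp(2*I*pi/3)   exp(-2*I*pi/3)  1               exp(2*I*pi/3)   exp(-2*I*pi/3)
  chi_4          1             exp(8*I*pi/9)   exp(-2*I*pi/9)  exp(2*I*pi/3)   exp(-4*I*pi/9)  exp(4*I*pi/9)   exp(-2*I*pi/3)  exp(2*I*pi/9)   exp(-8*I*pi/9)
  chi_5          1             exp(-8*I*pi/9)  exp(2*I*pi/9)   exp(-2*I*pi/3)  exp(4*I*pi/9)   exp(-4*I*pi/9)  exp(2*I*pi/3)   exp(-2*I*pi/9)  exp(8*I*pi/9) 
  chi_6          1             exp(-2*I*pi/3)  exp(2*I*pi/3)   1               exp(-2*I*pi/3)  exp(2*I*pi/3)   1               exp(-2*I*pi/3)  exp(2*I*pi/3) 
  chi_7          1             exp(-4*I*pi/9)  exp(-8*I*pi/9)  exp(2*I*pi/3)   exp(2*I*pi/9)   exp(-2*I*pi/9)  exp(-2*I*pi/3)  exp(8*I*pi/9)   exp(4*I*pi/9) 
  chi_8          1             exp(-2*I*pi/9)  exp(-4*I*pi/9)  exp(-2*I*pi/3)  exp(-8*I*pi/9)  exp(8*I*pi/9)   exp(2*I*pi/3)   exp(4*I*pi/9)   exp(2*I*pi/9) 

Spot check: chi_4(8) = zeta_9^(4*8) = zeta_9^32 = exp(-8*I*pi/9).

Details: Z/9Z is abelian, so all 9 irreducible complex representations are 1-dimensional. They are given by chi_k(m) = zeta_9^(k*m) for k = 0,...,8. Row orthogonality: sum_m chi_k(m) conj(chi_l(m)) = 9 * [k = l].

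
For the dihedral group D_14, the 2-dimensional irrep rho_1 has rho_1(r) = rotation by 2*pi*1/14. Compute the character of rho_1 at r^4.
chi_{rho_1}(r^4) = 2*cos(2*pi*1*4/14) = -2*cos(3*pi/7)

Solution. rho_1(r^4) is rotation by angle 2*pi*1*4/14, whose trace is 2*cos(2*pi*1*4/14) = -2*cos(3*pi/7).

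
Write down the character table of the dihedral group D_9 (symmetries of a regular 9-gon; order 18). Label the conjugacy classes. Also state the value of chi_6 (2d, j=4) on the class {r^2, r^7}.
Conjugacy classes: {e} of size 1, {r^1, r^8} of size 2, {r^2, r^7} of size 2, {r^3, r^6} of size 2, {r^4, r^5} of size 2, {s, sr, ..., sr^8} of size 9.
Character table:
  irrep \ class              {e} (size 1)  {r^1, r^8} (size 2)  {r^2, r^7} (size 2)  {r^3, r^6} (size 2)  {r^4, r^5} (size 2)  {s, sr, ..., sr^8} (size 9)
  chi_1 (triv)               1             1                    1                    1                    1                    1                          
  chi_2 (sign: r->1, s->-1)  1             1                    1                    1                    1                    -1                         
  chi_3 (2d, j=1)            2             2*cos(2*pi/9)        2*cos(4*pi/9)        -1                   -2*cos(pi/9)         0                          
  chi_4 (2d, j=2)            2             2*cos(4*pi/9)        -2*cos(pi/9)         -1                   2*cos(2*pi/9)        0                          
  chi_5 (2d, j=3)            2             -1                   -1                   2                    -1                   0                          
  chi_6 (2d, j=4)            2             -2*cos(pi/9)         2*cos(2*pi/9)        -1                   2*cos(4*pi/9)        0                          

Spot check: chi_6 (2d, j=4) on {r^2, r^7} = 2*cos(2*pi/9).

Working: D_9 has order 2*9 = 18 with 6 conjugacy classes, hence 6 irreducibles. Sum of squared dims 1 + 1 + 4 + 4 + 4 + 4 = 18 = |G|. Linear characters come from the abelianisation; the 2-dimensional irreps have character r^k -> 2*cos(2*pi*j*k/9), reflections -> 0.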